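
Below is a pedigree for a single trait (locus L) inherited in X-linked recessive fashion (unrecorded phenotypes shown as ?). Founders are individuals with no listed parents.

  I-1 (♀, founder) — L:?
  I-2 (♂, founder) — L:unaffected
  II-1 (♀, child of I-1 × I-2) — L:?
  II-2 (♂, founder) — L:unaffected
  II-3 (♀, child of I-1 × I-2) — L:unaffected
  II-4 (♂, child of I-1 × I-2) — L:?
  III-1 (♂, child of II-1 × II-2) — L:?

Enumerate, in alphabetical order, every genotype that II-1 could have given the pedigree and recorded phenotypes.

II-1 ∈ {X^LX^L, X^LX^l}

L/I-1 ? ·: X^LX^L|X^LX^l|X^lX^l
L/I-2 un ·: X^LY
L/II-1 ? I-1×I-2: X^LX^L|X^LX^l
L/II-2 un ·: X^LY
L/II-3 un I-1×I-2: X^LX^L|X^LX^l
L/II-4 ? I-1×I-2: X^LY|X^lY
L/III-1 ? II-1×II-2: X^LY|X^lY
⇒ L over [I-1,I-2,II-1,II-2,II-3,II-4,III-1]: 15 consistent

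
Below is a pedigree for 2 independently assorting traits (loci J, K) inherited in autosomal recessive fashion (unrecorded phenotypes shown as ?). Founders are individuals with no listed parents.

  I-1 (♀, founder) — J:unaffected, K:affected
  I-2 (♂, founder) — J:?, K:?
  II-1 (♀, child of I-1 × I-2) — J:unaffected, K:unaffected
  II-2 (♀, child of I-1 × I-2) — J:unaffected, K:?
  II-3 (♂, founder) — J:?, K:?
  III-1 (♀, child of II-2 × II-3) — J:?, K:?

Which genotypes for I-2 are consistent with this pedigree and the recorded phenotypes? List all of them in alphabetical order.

I-2 ∈ {JJ KK, JJ Kk, Jj KK, Jj Kk, jj KK, jj Kk}

J/I-1 un ·: JJ|Jj
J/I-2 ? ·: JJ|Jj|jj
J/II-1 un I-1×I-2: JJ|Jj
J/II-2 un I-1×I-2: JJ|Jj
J/II-3 ? ·: JJ|Jj|jj
J/III-1 ? II-2×II-3: JJ|Jj|jj
⇒ J over [I-1,I-2,II-1,II-2,II-3,III-1]: 84 consistent
K/I-1 aff ·: kk
K/I-2 ? ·: KK|Kk
K/II-1 un I-1×I-2: Kk
K/II-2 ? I-1×I-2: Kk|kk
K/II-3 ? ·: KK|Kk|kk
K/III-1 ? II-2×II-3: KK|Kk|kk
⇒ K over [I-1,I-2,II-1,II-2,II-3,III-1]: 18 consistent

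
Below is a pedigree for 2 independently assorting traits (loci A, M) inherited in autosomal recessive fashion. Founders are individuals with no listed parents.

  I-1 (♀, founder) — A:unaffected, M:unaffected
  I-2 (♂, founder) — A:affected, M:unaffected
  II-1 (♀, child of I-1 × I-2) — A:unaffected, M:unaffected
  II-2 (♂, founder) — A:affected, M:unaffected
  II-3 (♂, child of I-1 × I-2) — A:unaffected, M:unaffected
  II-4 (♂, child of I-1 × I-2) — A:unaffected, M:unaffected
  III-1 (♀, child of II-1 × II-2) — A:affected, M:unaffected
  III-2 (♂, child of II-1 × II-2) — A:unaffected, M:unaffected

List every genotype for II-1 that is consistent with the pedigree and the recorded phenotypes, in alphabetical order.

II-1 ∈ {Aa MM, Aa Mm}

A/I-1 un ·: AA|Aa
A/I-2 aff ·: aa
A/II-1 un I-1×I-2: Aa
A/II-2 aff ·: aa
A/II-3 un I-1×I-2: Aa
A/II-4 un I-1×I-2: Aa
A/III-1 aff II-1×II-2: aa
A/III-2 un II-1×II-2: Aa
⇒ A over [I-1,I-2,II-1,II-2,II-3,II-4,III-1,III-2]: 2 consistent
M/I-1 un ·: MM|Mm
M/I-2 un ·: MM|Mm
M/II-1 un I-1×I-2: MM|Mm
M/II-2 un ·: MM|Mm
M/II-3 un I-1×I-2: MM|Mm
M/II-4 un I-1×I-2: MM|Mm
M/III-1 un II-1×II-2: MM|Mm
M/III-2 un II-1×II-2: MM|Mm
⇒ M over [I-1,I-2,II-1,II-2,II-3,II-4,III-1,III-2]: 161 consistent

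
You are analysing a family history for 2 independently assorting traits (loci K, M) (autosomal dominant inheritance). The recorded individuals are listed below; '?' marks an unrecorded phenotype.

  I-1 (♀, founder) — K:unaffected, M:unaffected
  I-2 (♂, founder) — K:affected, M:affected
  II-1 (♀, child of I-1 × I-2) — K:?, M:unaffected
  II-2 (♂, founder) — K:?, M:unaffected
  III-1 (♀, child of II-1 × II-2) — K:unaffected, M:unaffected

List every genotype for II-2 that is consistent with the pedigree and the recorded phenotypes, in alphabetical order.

II-2 ∈ {Kk mm, kk mm}

K/I-1 un ·: kk
K/I-2 aff ·: Kk|KK
K/II-1 ? I-1×I-2: kk|Kk
K/II-2 ? ·: kk|Kk
K/III-1 un II-1×II-2: kk
⇒ K over [I-1,I-2,II-1,II-2,III-1]: 6 consistent
M/I-1 un ·: mm
M/I-2 aff ·: Mm
M/II-1 un I-1×I-2: mm
M/II-2 un ·: mm
M/III-1 un II-1×II-2: mm
⇒ M over [I-1,I-2,II-1,II-2,III-1]: 1 consistent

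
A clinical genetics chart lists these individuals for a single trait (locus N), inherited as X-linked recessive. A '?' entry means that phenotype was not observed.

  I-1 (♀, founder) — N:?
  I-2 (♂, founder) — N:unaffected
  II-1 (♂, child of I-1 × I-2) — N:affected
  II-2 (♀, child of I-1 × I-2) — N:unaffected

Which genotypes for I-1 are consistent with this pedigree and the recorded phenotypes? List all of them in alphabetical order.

I-1 ∈ {X^NX^n, X^nX^n}

N/I-1 ? ·: X^NX^n|X^nX^n
N/I-2 un ·: X^NY
N/II-1 aff I-1×I-2: X^nY
N/II-2 un I-1×I-2: X^NX^N|X^NX^n
⇒ N over [I-1,I-2,II-1,II-2]: 3 consistent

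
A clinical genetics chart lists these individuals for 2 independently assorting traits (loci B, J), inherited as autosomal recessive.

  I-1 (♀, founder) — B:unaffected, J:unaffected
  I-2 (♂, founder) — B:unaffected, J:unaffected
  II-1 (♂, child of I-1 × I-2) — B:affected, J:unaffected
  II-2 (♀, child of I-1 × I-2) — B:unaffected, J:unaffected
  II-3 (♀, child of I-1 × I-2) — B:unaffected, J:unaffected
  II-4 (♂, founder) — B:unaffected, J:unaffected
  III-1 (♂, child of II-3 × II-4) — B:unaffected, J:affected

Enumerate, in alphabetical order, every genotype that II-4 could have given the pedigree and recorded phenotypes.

II-4 ∈ {BB Jj, Bb Jj}

B/I-1 un ·: Bb
B/I-2 un ·: Bb
B/II-1 aff I-1×I-2: bb
B/II-2 un I-1×I-2: BB|Bb
B/II-3 un I-1×I-2: BB|Bb
B/II-4 un ·: BB|Bb
B/III-1 un II-3×II-4: BB|Bb
⇒ B over [I-1,I-2,II-1,II-2,II-3,II-4,III-1]: 14 consistent
J/I-1 un ·: JJ|Jj
J/I-2 un ·: JJ|Jj
J/II-1 un I-1×I-2: JJ|Jj
J/II-2 un I-1×I-2: JJ|Jj
J/II-3 un I-1×I-2: Jj
J/II-4 un ·: Jj
J/III-1 aff II-3×II-4: jj
⇒ J over [I-1,I-2,II-1,II-2,II-3,II-4,III-1]: 12 consistent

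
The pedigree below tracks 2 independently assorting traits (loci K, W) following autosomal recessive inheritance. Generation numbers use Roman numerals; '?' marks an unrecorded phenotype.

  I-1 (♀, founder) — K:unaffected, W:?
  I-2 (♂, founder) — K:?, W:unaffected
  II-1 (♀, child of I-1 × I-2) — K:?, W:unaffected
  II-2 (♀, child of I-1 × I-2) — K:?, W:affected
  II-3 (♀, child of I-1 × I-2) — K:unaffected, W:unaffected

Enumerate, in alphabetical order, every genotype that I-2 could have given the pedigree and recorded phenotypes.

K/I-1 un ·: KK|Kk
K/I-2 ? ·: KK|Kk|kk
K/II-1 ? I-1×I-2: KK|Kk|kk
K/II-2 ? I-1×I-2: KK|Kk|kk
K/II-3 un I-1×I-2: KK|Kk
⇒ K over [I-1,I-2,II-1,II-2,II-3]: 40 consistent
W/I-1 ? ·: Ww|ww
W/I-2 un ·: Ww
W/II-1 un I-1×I-2: WW|Ww
W/II-2 aff I-1×I-2: ww
W/II-3 un I-1×I-2: WW|Ww
⇒ W over [I-1,I-2,II-1,II-2,II-3]: 5 consistent

I-2 ∈ {KK Ww, Kk Ww, kk Ww}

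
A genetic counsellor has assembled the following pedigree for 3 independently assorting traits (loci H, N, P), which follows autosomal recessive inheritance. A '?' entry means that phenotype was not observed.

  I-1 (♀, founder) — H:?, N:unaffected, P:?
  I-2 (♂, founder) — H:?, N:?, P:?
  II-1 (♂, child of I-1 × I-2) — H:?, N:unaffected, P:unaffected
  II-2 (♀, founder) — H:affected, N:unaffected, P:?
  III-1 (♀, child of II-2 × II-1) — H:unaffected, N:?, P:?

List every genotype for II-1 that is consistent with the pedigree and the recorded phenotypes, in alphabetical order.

II-1 ∈ {HH NN PP, HH NN Pp, HH Nn PP, HH Nn Pp, Hh NN PP, Hh NN Pp, Hh Nn PP, Hh Nn Pp}

H/I-1 ? ·: HH|Hh|hh
H/I-2 ? ·: HH|Hh|hh
H/II-1 ? I-1×I-2: HH|Hh
H/II-2 aff ·: hh
H/III-1 un II-2×II-1: Hh
⇒ H over [I-1,I-2,II-1,II-2,III-1]: 11 consistent
N/I-1 un ·: NN|Nn
N/I-2 ? ·: NN|Nn|nn
N/II-1 un I-1×I-2: NN|Nn
N/II-2 un ·: NN|Nn
N/III-1 ? II-2×II-1: NN|Nn|nn
⇒ N over [I-1,I-2,II-1,II-2,III-1]: 37 consistent
P/I-1 ? ·: PP|Pp|pp
P/I-2 ? ·: PP|Pp|pp
P/II-1 un I-1×I-2: PP|Pp
P/II-2 ? ·: PP|Pp|pp
P/III-1 ? II-2×II-1: PP|Pp|pp
⇒ P over [I-1,I-2,II-1,II-2,III-1]: 65 consistent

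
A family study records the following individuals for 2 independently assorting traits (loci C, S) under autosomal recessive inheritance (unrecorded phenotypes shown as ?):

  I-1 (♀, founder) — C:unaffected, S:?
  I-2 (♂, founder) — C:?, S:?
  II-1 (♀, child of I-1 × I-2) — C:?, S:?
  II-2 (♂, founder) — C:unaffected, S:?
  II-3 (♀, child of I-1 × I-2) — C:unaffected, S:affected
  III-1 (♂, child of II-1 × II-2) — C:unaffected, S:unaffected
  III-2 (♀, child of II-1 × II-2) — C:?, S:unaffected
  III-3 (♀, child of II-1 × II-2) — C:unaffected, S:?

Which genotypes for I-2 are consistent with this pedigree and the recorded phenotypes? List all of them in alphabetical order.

I-2 ∈ {CC Ss, CC ss, Cc Ss, Cc ss, cc Ss, cc ss}

C/I-1 un ·: CC|Cc
C/I-2 ? ·: CC|Cc|cc
C/II-1 ? I-1×I-2: CC|Cc|cc
C/II-2 un ·: CC|Cc
C/II-3 un I-1×I-2: CC|Cc
C/III-1 un II-1×II-2: CC|Cc
C/III-2 ? II-1×II-2: CC|Cc|cc
C/III-3 un II-1×II-2: CC|Cc
⇒ C over [I-1,I-2,II-1,II-2,II-3,III-1,III-2,III-3]: 232 consistent
S/I-1 ? ·: Ss|ss
S/I-2 ? ·: Ss|ss
S/II-1 ? I-1×I-2: SS|Ss|ss
S/II-2 ? ·: SS|Ss|ss
S/II-3 aff I-1×I-2: ss
S/III-1 un II-1×II-2: SS|Ss
S/III-2 un II-1×II-2: SS|Ss
S/III-3 ? II-1×II-2: SS|Ss|ss
⇒ S over [I-1,I-2,II-1,II-2,II-3,III-1,III-2,III-3]: 88 consistent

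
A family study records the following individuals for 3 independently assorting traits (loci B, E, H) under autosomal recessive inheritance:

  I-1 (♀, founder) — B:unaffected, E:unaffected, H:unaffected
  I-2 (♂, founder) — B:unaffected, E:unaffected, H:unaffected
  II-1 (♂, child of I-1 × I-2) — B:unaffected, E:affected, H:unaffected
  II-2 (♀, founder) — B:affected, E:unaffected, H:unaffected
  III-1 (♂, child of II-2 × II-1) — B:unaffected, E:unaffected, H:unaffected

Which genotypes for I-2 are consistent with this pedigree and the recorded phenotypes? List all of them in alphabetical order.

I-2 ∈ {BB Ee HH, BB Ee Hh, Bb Ee HH, Bb Ee Hh}

B/I-1 un ·: BB|Bb
B/I-2 un ·: BB|Bb
B/II-1 un I-1×I-2: BB|Bb
B/II-2 aff ·: bb
B/III-1 un II-2×II-1: Bb
⇒ B over [I-1,I-2,II-1,II-2,III-1]: 7 consistent
E/I-1 un ·: Ee
E/I-2 un ·: Ee
E/II-1 aff I-1×I-2: ee
E/II-2 un ·: EE|Ee
E/III-1 un II-2×II-1: Ee
⇒ E over [I-1,I-2,II-1,II-2,III-1]: 2 consistent
H/I-1 un ·: HH|Hh
H/I-2 un ·: HH|Hh
H/II-1 un I-1×I-2: HH|Hh
H/II-2 un ·: HH|Hh
H/III-1 un II-2×II-1: HH|Hh
⇒ H over [I-1,I-2,II-1,II-2,III-1]: 24 consistent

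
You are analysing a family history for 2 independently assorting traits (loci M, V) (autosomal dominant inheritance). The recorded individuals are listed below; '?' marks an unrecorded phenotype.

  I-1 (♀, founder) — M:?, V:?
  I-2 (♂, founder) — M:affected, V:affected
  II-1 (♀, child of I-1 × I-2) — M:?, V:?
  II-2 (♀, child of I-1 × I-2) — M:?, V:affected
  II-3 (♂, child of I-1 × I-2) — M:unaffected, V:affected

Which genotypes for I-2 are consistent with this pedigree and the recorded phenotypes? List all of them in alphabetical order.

I-2 ∈ {Mm VV, Mm Vv}

M/I-1 ? ·: mm|Mm
M/I-2 aff ·: Mm
M/II-1 ? I-1×I-2: mm|Mm|MM
M/II-2 ? I-1×I-2: mm|Mm|MM
M/II-3 un I-1×I-2: mm
⇒ M over [I-1,I-2,II-1,II-2,II-3]: 13 consistent
V/I-1 ? ·: vv|Vv|VV
V/I-2 aff ·: Vv|VV
V/II-1 ? I-1×I-2: vv|Vv|VV
V/II-2 aff I-1×I-2: Vv|VV
V/II-3 aff I-1×I-2: Vv|VV
⇒ V over [I-1,I-2,II-1,II-2,II-3]: 32 consistent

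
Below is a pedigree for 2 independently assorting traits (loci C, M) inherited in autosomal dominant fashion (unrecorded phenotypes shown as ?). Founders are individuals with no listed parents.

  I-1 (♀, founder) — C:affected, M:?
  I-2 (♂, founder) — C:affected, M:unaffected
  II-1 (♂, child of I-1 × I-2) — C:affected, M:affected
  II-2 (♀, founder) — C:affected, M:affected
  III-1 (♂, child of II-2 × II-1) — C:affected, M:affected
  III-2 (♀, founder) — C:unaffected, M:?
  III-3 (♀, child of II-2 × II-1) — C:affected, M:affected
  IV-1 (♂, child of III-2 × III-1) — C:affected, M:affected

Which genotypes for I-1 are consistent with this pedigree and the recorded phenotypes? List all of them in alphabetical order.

C/I-1 aff ·: Cc|CC
C/I-2 aff ·: Cc|CC
C/II-1 aff I-1×I-2: Cc|CC
C/II-2 aff ·: Cc|CC
C/III-1 aff II-2×II-1: Cc|CC
C/III-2 un ·: cc
C/III-3 aff II-2×II-1: Cc|CC
C/IV-1 aff III-2×III-1: Cc
⇒ C over [I-1,I-2,II-1,II-2,III-1,III-2,III-3,IV-1]: 44 consistent
M/I-1 ? ·: Mm|MM
M/I-2 un ·: mm
M/II-1 aff I-1×I-2: Mm
M/II-2 aff ·: Mm|MM
M/III-1 aff II-2×II-1: Mm|MM
M/III-2 ? ·: mm|Mm|MM
M/III-3 aff II-2×II-1: Mm|MM
M/IV-1 aff III-2×III-1: Mm|MM
⇒ M over [I-1,I-2,II-1,II-2,III-1,III-2,III-3,IV-1]: 72 consistent

I-1 ∈ {CC MM, CC Mm, Cc MM, Cc Mm}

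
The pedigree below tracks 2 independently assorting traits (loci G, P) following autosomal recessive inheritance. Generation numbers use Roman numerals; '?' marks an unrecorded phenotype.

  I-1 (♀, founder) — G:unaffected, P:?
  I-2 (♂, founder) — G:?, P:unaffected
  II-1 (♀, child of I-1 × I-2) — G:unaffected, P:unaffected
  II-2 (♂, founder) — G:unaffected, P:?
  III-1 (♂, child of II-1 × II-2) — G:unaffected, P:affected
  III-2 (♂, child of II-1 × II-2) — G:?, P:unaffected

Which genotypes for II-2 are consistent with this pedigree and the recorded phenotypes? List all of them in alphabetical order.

G/I-1 un ·: GG|Gg
G/I-2 ? ·: GG|Gg|gg
G/II-1 un I-1×I-2: GG|Gg
G/II-2 un ·: GG|Gg
G/III-1 un II-1×II-2: GG|Gg
G/III-2 ? II-1×II-2: GG|Gg|gg
⇒ G over [I-1,I-2,II-1,II-2,III-1,III-2]: 70 consistent
P/I-1 ? ·: PP|Pp|pp
P/I-2 un ·: PP|Pp
P/II-1 un I-1×I-2: Pp
P/II-2 ? ·: Pp|pp
P/III-1 aff II-1×II-2: pp
P/III-2 un II-1×II-2: PP|Pp
⇒ P over [I-1,I-2,II-1,II-2,III-1,III-2]: 15 consistent

II-2 ∈ {GG Pp, GG pp, Gg Pp, Gg pp}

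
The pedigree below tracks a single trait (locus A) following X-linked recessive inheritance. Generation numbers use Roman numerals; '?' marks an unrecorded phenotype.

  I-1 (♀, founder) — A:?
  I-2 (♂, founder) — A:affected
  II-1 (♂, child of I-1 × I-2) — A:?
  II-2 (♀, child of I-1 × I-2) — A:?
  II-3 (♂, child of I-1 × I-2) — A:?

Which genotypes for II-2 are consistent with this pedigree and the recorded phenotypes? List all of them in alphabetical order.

II-2 ∈ {X^AX^a, X^aX^a}

A/I-1 ? ·: X^AX^A|X^AX^a|X^aX^a
A/I-2 aff ·: X^aY
A/II-1 ? I-1×I-2: X^AY|X^aY
A/II-2 ? I-1×I-2: X^AX^a|X^aX^a
A/II-3 ? I-1×I-2: X^AY|X^aY
⇒ A over [I-1,I-2,II-1,II-2,II-3]: 10 consistent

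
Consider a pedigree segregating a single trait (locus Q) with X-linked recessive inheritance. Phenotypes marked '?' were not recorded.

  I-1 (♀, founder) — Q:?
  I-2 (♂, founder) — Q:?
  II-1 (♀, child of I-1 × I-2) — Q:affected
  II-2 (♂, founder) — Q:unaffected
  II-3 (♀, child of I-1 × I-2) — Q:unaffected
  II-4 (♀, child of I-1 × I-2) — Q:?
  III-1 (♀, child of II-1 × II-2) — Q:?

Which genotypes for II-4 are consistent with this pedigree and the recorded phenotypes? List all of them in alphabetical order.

Q/I-1 ? ·: X^QX^q
Q/I-2 ? ·: X^qY
Q/II-1 aff I-1×I-2: X^qX^q
Q/II-2 un ·: X^QY
Q/II-3 un I-1×I-2: X^QX^q
Q/II-4 ? I-1×I-2: X^QX^q|X^qX^q
Q/III-1 ? II-1×II-2: X^QX^q
⇒ Q over [I-1,I-2,II-1,II-2,II-3,II-4,III-1]: 2 consistent

II-4 ∈ {X^QX^q, X^qX^q}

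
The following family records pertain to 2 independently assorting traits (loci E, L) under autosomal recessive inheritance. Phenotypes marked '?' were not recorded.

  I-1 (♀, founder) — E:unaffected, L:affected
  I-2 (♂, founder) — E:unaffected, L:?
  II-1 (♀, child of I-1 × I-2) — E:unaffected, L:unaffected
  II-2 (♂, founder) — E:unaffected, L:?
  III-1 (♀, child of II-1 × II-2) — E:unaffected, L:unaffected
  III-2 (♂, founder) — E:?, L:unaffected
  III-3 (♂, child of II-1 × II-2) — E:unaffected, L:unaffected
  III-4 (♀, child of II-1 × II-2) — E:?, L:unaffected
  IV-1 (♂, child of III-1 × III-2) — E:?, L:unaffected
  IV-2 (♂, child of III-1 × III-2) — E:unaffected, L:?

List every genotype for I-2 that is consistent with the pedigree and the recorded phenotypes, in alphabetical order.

I-2 ∈ {EE LL, EE Ll, Ee LL, Ee Ll}

E/I-1 un ·: EE|Ee
E/I-2 un ·: EE|Ee
E/II-1 un I-1×I-2: EE|Ee
E/II-2 un ·: EE|Ee
E/III-1 un II-1×II-2: EE|Ee
E/III-2 ? ·: EE|Ee|ee
E/III-3 un II-1×II-2: EE|Ee
E/III-4 ? II-1×II-2: EE|Ee|ee
E/IV-1 ? III-1×III-2: EE|Ee|ee
E/IV-2 un III-1×III-2: EE|Ee
⇒ E over [I-1,I-2,II-1,II-2,III-1,III-2,III-3,III-4,IV-1,IV-2]: 852 consistent
L/I-1 aff ·: ll
L/I-2 ? ·: LL|Ll
L/II-1 un I-1×I-2: Ll
L/II-2 ? ·: LL|Ll|ll
L/III-1 un II-1×II-2: LL|Ll
L/III-2 un ·: LL|Ll
L/III-3 un II-1×II-2: LL|Ll
L/III-4 un II-1×II-2: LL|Ll
L/IV-1 un III-1×III-2: LL|Ll
L/IV-2 ? III-1×III-2: LL|Ll|ll
⇒ L over [I-1,I-2,II-1,II-2,III-1,III-2,III-3,III-4,IV-1,IV-2]: 260 consistent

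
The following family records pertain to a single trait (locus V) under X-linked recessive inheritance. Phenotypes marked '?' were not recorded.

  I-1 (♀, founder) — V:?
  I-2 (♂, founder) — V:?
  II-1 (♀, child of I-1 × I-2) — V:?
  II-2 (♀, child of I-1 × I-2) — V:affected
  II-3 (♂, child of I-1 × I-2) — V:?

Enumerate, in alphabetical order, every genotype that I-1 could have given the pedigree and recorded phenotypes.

I-1 ∈ {X^VX^v, X^vX^v}

V/I-1 ? ·: X^VX^v|X^vX^v
V/I-2 ? ·: X^vY
V/II-1 ? I-1×I-2: X^VX^v|X^vX^v
V/II-2 aff I-1×I-2: X^vX^v
V/II-3 ? I-1×I-2: X^VY|X^vY
⇒ V over [I-1,I-2,II-1,II-2,II-3]: 5 consistent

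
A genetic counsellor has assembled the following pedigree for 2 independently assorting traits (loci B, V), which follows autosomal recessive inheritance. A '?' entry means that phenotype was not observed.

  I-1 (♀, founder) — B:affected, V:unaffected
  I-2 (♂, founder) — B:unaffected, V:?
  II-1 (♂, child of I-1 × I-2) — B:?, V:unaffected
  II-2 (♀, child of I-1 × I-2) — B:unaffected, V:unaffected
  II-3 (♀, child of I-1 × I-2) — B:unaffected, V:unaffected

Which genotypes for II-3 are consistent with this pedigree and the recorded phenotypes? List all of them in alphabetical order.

II-3 ∈ {Bb VV, Bb Vv}

B/I-1 aff ·: bb
B/I-2 un ·: BB|Bb
B/II-1 ? I-1×I-2: Bb|bb
B/II-2 un I-1×I-2: Bb
B/II-3 un I-1×I-2: Bb
⇒ B over [I-1,I-2,II-1,II-2,II-3]: 3 consistent
V/I-1 un ·: VV|Vv
V/I-2 ? ·: VV|Vv|vv
V/II-1 un I-1×I-2: VV|Vv
V/II-2 un I-1×I-2: VV|Vv
V/II-3 un I-1×I-2: VV|Vv
⇒ V over [I-1,I-2,II-1,II-2,II-3]: 27 consistent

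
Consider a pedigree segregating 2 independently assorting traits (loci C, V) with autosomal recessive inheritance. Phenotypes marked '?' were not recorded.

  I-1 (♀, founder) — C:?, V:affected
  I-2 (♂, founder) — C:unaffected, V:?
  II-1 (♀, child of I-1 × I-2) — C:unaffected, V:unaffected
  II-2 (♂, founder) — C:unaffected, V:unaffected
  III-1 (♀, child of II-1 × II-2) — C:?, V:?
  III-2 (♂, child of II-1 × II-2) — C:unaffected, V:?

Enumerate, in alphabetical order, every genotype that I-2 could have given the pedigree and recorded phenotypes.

I-2 ∈ {CC VV, CC Vv, Cc VV, Cc Vv}

C/I-1 ? ·: CC|Cc|cc
C/I-2 un ·: CC|Cc
C/II-1 un I-1×I-2: CC|Cc
C/II-2 un ·: CC|Cc
C/III-1 ? II-1×II-2: CC|Cc|cc
C/III-2 un II-1×II-2: CC|Cc
⇒ C over [I-1,I-2,II-1,II-2,III-1,III-2]: 70 consistent
V/I-1 aff ·: vv
V/I-2 ? ·: VV|Vv
V/II-1 un I-1×I-2: Vv
V/II-2 un ·: VV|Vv
V/III-1 ? II-1×II-2: VV|Vv|vv
V/III-2 ? II-1×II-2: VV|Vv|vv
⇒ V over [I-1,I-2,II-1,II-2,III-1,III-2]: 26 consistent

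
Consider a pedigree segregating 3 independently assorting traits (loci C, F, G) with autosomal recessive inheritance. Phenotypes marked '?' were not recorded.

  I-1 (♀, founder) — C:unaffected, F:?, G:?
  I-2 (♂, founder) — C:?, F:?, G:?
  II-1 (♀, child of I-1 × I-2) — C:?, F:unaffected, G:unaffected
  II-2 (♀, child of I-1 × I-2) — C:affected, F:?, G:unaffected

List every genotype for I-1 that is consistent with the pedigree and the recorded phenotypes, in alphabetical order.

I-1 ∈ {Cc FF GG, Cc FF Gg, Cc FF gg, Cc Ff GG, Cc Ff Gg, Cc Ff gg, Cc ff GG, Cc ff Gg, Cc ff gg}

C/I-1 un ·: Cc
C/I-2 ? ·: Cc|cc
C/II-1 ? I-1×I-2: CC|Cc|cc
C/II-2 aff I-1×I-2: cc
⇒ C over [I-1,I-2,II-1,II-2]: 5 consistent
F/I-1 ? ·: FF|Ff|ff
F/I-2 ? ·: FF|Ff|ff
F/II-1 un I-1×I-2: FF|Ff
F/II-2 ? I-1×I-2: FF|Ff|ff
⇒ F over [I-1,I-2,II-1,II-2]: 21 consistent
G/I-1 ? ·: GG|Gg|gg
G/I-2 ? ·: GG|Gg|gg
G/II-1 un I-1×I-2: GG|Gg
G/II-2 un I-1×I-2: GG|Gg
⇒ G over [I-1,I-2,II-1,II-2]: 17 consistent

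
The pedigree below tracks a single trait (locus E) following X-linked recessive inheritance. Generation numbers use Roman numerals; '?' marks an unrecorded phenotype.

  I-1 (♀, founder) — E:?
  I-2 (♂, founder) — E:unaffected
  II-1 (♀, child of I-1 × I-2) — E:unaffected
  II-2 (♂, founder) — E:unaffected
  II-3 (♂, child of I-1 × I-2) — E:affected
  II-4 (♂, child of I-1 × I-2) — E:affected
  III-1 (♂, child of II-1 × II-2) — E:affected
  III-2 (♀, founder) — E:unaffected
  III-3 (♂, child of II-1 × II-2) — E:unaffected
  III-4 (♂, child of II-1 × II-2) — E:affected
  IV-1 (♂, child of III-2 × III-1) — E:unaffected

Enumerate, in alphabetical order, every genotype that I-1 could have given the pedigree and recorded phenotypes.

E/I-1 ? ·: X^EX^e|X^eX^e
E/I-2 un ·: X^EY
E/II-1 un I-1×I-2: X^EX^e
E/II-2 un ·: X^EY
E/II-3 aff I-1×I-2: X^eY
E/II-4 aff I-1×I-2: X^eY
E/III-1 aff II-1×II-2: X^eY
E/III-2 un ·: X^EX^E|X^EX^e
E/III-3 un II-1×II-2: X^EY
E/III-4 aff II-1×II-2: X^eY
E/IV-1 un III-2×III-1: X^EY
⇒ E over [I-1,I-2,II-1,II-2,II-3,II-4,III-1,III-2,III-3,III-4,IV-1]: 4 consistent

I-1 ∈ {X^EX^e, X^eX^e}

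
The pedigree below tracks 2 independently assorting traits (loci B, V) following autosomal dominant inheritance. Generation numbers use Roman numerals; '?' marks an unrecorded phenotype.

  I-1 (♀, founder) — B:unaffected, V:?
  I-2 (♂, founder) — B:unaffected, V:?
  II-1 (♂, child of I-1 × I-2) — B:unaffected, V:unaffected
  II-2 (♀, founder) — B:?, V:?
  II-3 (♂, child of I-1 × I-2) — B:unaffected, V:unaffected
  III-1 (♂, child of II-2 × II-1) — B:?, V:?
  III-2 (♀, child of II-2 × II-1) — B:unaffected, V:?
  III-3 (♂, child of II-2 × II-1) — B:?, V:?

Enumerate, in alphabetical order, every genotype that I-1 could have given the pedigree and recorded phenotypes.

I-1 ∈ {bb Vv, bb vv}

B/I-1 un ·: bb
B/I-2 un ·: bb
B/II-1 un I-1×I-2: bb
B/II-2 ? ·: bb|Bb
B/II-3 un I-1×I-2: bb
B/III-1 ? II-2×II-1: bb|Bb
B/III-2 un II-2×II-1: bb
B/III-3 ? II-2×II-1: bb|Bb
⇒ B over [I-1,I-2,II-1,II-2,II-3,III-1,III-2,III-3]: 5 consistent
V/I-1 ? ·: vv|Vv
V/I-2 ? ·: vv|Vv
V/II-1 un I-1×I-2: vv
V/II-2 ? ·: vv|Vv|VV
V/II-3 un I-1×I-2: vv
V/III-1 ? II-2×II-1: vv|Vv
V/III-2 ? II-2×II-1: vv|Vv
V/III-3 ? II-2×II-1: vv|Vv
⇒ V over [I-1,I-2,II-1,II-2,II-3,III-1,III-2,III-3]: 40 consistent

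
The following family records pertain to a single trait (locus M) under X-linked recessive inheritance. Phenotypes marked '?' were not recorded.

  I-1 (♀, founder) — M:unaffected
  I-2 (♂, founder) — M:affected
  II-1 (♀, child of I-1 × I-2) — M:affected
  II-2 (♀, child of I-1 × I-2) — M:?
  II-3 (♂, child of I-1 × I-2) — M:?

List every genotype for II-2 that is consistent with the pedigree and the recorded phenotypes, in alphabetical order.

M/I-1 un ·: X^MX^m
M/I-2 aff ·: X^mY
M/II-1 aff I-1×I-2: X^mX^m
M/II-2 ? I-1×I-2: X^MX^m|X^mX^m
M/II-3 ? I-1×I-2: X^MY|X^mY
⇒ M over [I-1,I-2,II-1,II-2,II-3]: 4 consistent

II-2 ∈ {X^MX^m, X^mX^m}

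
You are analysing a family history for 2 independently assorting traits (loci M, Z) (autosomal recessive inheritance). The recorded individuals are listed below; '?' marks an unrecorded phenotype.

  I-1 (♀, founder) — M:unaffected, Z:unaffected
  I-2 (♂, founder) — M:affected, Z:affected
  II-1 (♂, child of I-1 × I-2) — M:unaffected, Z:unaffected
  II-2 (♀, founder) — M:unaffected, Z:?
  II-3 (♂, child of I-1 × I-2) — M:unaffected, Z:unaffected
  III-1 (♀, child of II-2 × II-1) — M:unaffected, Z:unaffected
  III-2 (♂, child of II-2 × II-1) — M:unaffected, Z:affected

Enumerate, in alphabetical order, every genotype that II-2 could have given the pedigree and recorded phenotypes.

II-2 ∈ {MM Zz, MM zz, Mm Zz, Mm zz}

M/I-1 un ·: MM|Mm
M/I-2 aff ·: mm
M/II-1 un I-1×I-2: Mm
M/II-2 un ·: MM|Mm
M/II-3 un I-1×I-2: Mm
M/III-1 un II-2×II-1: MM|Mm
M/III-2 un II-2×II-1: MM|Mm
⇒ M over [I-1,I-2,II-1,II-2,II-3,III-1,III-2]: 16 consistent
Z/I-1 un ·: ZZ|Zz
Z/I-2 aff ·: zz
Z/II-1 un I-1×I-2: Zz
Z/II-2 ? ·: Zz|zz
Z/II-3 un I-1×I-2: Zz
Z/III-1 un II-2×II-1: ZZ|Zz
Z/III-2 aff II-2×II-1: zz
⇒ Z over [I-1,I-2,II-1,II-2,II-3,III-1,III-2]: 6 consistent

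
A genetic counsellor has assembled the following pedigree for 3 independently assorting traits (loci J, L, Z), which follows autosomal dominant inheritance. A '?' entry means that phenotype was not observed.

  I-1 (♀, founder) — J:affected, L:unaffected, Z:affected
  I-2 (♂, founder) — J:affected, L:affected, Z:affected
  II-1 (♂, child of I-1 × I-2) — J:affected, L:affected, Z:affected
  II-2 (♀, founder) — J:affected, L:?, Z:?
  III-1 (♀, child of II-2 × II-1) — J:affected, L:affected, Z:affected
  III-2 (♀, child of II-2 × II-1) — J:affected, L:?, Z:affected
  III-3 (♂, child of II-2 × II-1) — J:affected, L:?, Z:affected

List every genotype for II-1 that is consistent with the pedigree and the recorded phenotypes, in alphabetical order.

J/I-1 aff ·: Jj|JJ
J/I-2 aff ·: Jj|JJ
J/II-1 aff I-1×I-2: Jj|JJ
J/II-2 aff ·: Jj|JJ
J/III-1 aff II-2×II-1: Jj|JJ
J/III-2 aff II-2×II-1: Jj|JJ
J/III-3 aff II-2×II-1: Jj|JJ
⇒ J over [I-1,I-2,II-1,II-2,III-1,III-2,III-3]: 84 consistent
L/I-1 un ·: ll
L/I-2 aff ·: Ll|LL
L/II-1 aff I-1×I-2: Ll
L/II-2 ? ·: ll|Ll|LL
L/III-1 aff II-2×II-1: Ll|LL
L/III-2 ? II-2×II-1: ll|Ll|LL
L/III-3 ? II-2×II-1: ll|Ll|LL
⇒ L over [I-1,I-2,II-1,II-2,III-1,III-2,III-3]: 60 consistent
Z/I-1 aff ·: Zz|ZZ
Z/I-2 aff ·: Zz|ZZ
Z/II-1 aff I-1×I-2: Zz|ZZ
Z/II-2 ? ·: zz|Zz|ZZ
Z/III-1 aff II-2×II-1: Zz|ZZ
Z/III-2 aff II-2×II-1: Zz|ZZ
Z/III-3 aff II-2×II-1: Zz|ZZ
⇒ Z over [I-1,I-2,II-1,II-2,III-1,III-2,III-3]: 91 consistent

II-1 ∈ {JJ Ll ZZ, JJ Ll Zz, Jj Ll ZZ, Jj Ll Zz}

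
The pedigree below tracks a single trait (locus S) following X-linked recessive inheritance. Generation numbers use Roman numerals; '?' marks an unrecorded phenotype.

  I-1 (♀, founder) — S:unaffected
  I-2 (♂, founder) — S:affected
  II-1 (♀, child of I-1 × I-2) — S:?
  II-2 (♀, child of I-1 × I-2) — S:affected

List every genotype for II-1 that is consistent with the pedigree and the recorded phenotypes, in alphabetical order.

II-1 ∈ {X^SX^s, X^sX^s}

S/I-1 un ·: X^SX^s
S/I-2 aff ·: X^sY
S/II-1 ? I-1×I-2: X^SX^s|X^sX^s
S/II-2 aff I-1×I-2: X^sX^s
⇒ S over [I-1,I-2,II-1,II-2]: 2 consistent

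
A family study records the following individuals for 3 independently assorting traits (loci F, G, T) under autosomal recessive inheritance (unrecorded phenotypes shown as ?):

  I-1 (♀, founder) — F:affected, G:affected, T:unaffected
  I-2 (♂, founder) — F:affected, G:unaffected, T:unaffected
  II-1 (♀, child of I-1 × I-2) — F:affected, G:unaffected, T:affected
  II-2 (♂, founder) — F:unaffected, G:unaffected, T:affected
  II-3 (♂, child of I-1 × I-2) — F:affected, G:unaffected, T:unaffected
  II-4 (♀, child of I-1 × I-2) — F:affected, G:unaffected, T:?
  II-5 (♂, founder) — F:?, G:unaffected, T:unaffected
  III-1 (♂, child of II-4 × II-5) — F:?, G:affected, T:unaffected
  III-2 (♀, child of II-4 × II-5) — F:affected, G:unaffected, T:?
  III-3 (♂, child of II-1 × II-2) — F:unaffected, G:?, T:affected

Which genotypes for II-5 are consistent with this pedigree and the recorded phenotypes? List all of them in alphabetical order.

II-5 ∈ {Ff Gg TT, Ff Gg Tt, ff Gg TT, ff Gg Tt}

F/I-1 aff ·: ff
F/I-2 aff ·: ff
F/II-1 aff I-1×I-2: ff
F/II-2 un ·: FF|Ff
F/II-3 aff I-1×I-2: ff
F/II-4 aff I-1×I-2: ff
F/II-5 ? ·: Ff|ff
F/III-1 ? II-4×II-5: Ff|ff
F/III-2 aff II-4×II-5: ff
F/III-3 un II-1×II-2: Ff
⇒ F over [I-1,I-2,II-1,II-2,II-3,II-4,II-5,III-1,III-2,III-3]: 6 consistent
G/I-1 aff ·: gg
G/I-2 un ·: GG|Gg
G/II-1 un I-1×I-2: Gg
G/II-2 un ·: GG|Gg
G/II-3 un I-1×I-2: Gg
G/II-4 un I-1×I-2: Gg
G/II-5 un ·: Gg
G/III-1 aff II-4×II-5: gg
G/III-2 un II-4×II-5: GG|Gg
G/III-3 ? II-1×II-2: GG|Gg|gg
⇒ G over [I-1,I-2,II-1,II-2,II-3,II-4,II-5,III-1,III-2,III-3]: 20 consistent
T/I-1 un ·: Tt
T/I-2 un ·: Tt
T/II-1 aff I-1×I-2: tt
T/II-2 aff ·: tt
T/II-3 un I-1×I-2: TT|Tt
T/II-4 ? I-1×I-2: TT|Tt|tt
T/II-5 un ·: TT|Tt
T/III-1 un II-4×II-5: TT|Tt
T/III-2 ? II-4×II-5: TT|Tt|tt
T/III-3 aff II-1×II-2: tt
⇒ T over [I-1,I-2,II-1,II-2,II-3,II-4,II-5,III-1,III-2,III-3]: 36 consistent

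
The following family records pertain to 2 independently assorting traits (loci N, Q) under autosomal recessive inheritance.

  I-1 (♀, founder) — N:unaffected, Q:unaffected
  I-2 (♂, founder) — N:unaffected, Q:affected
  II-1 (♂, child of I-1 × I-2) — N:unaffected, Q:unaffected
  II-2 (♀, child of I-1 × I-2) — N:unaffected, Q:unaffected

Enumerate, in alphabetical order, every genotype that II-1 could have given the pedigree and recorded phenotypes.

N/I-1 un ·: NN|Nn
N/I-2 un ·: NN|Nn
N/II-1 un I-1×I-2: NN|Nn
N/II-2 un I-1×I-2: NN|Nn
⇒ N over [I-1,I-2,II-1,II-2]: 13 consistent
Q/I-1 un ·: QQ|Qq
Q/I-2 aff ·: qq
Q/II-1 un I-1×I-2: Qq
Q/II-2 un I-1×I-2: Qq
⇒ Q over [I-1,I-2,II-1,II-2]: 2 consistent

II-1 ∈ {NN Qq, Nn Qq}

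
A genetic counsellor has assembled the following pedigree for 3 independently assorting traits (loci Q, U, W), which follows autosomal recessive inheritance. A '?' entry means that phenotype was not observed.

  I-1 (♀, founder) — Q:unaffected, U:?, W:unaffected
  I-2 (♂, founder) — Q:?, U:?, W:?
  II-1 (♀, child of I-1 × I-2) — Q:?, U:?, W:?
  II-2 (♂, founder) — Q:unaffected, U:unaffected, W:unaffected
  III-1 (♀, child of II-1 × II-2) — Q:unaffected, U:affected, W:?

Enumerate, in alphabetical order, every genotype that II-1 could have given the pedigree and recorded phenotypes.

Q/I-1 un ·: QQ|Qq
Q/I-2 ? ·: QQ|Qq|qq
Q/II-1 ? I-1×I-2: QQ|Qq|qq
Q/II-2 un ·: QQ|Qq
Q/III-1 un II-1×II-2: QQ|Qq
⇒ Q over [I-1,I-2,II-1,II-2,III-1]: 36 consistent
U/I-1 ? ·: UU|Uu|uu
U/I-2 ? ·: UU|Uu|uu
U/II-1 ? I-1×I-2: Uu|uu
U/II-2 un ·: Uu
U/III-1 aff II-1×II-2: uu
⇒ U over [I-1,I-2,II-1,II-2,III-1]: 11 consistent
W/I-1 un ·: WW|Ww
W/I-2 ? ·: WW|Ww|ww
W/II-1 ? I-1×I-2: WW|Ww|ww
W/II-2 un ·: WW|Ww
W/III-1 ? II-1×II-2: WW|Ww|ww
⇒ W over [I-1,I-2,II-1,II-2,III-1]: 43 consistent

II-1 ∈ {QQ Uu WW, QQ Uu Ww, QQ Uu ww, QQ uu WW, QQ uu Ww, QQ uu ww, Qq Uu WW, Qq Uu Ww, Qq Uu ww, Qq uu WW, Qq uu Ww, Qq uu ww, qq Uu WW, qq Uu Ww, qq Uu ww, qq uu WW, qq uu Ww, qq uu ww}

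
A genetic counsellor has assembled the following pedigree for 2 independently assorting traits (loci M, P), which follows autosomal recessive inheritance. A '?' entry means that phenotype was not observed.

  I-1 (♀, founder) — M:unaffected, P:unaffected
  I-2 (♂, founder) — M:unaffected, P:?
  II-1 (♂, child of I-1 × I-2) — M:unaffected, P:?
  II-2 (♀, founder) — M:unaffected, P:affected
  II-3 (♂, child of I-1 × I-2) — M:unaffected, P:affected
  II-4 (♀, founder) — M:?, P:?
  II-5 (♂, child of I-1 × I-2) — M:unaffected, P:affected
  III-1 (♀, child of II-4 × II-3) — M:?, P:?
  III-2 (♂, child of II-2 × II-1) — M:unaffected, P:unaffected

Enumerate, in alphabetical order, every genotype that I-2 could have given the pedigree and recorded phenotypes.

M/I-1 un ·: MM|Mm
M/I-2 un ·: MM|Mm
M/II-1 un I-1×I-2: MM|Mm
M/II-2 un ·: MM|Mm
M/II-3 un I-1×I-2: MM|Mm
M/II-4 ? ·: MM|Mm|mm
M/II-5 un I-1×I-2: MM|Mm
M/III-1 ? II-4×II-3: MM|Mm|mm
M/III-2 un II-2×II-1: MM|Mm
⇒ M over [I-1,I-2,II-1,II-2,II-3,II-4,II-5,III-1,III-2]: 474 consistent
P/I-1 un ·: Pp
P/I-2 ? ·: Pp|pp
P/II-1 ? I-1×I-2: PP|Pp
P/II-2 aff ·: pp
P/II-3 aff I-1×I-2: pp
P/II-4 ? ·: PP|Pp|pp
P/II-5 aff I-1×I-2: pp
P/III-1 ? II-4×II-3: Pp|pp
P/III-2 un II-2×II-1: Pp
⇒ P over [I-1,I-2,II-1,II-2,II-3,II-4,II-5,III-1,III-2]: 12 consistent

I-2 ∈ {MM Pp, MM pp, Mm Pp, Mm pp}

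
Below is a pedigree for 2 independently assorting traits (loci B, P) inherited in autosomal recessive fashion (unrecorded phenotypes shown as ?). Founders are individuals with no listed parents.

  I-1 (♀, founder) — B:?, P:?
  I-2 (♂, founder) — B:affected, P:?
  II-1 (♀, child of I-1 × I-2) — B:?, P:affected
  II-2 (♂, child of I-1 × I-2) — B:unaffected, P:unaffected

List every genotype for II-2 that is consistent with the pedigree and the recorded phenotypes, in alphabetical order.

II-2 ∈ {Bb PP, Bb Pp}

B/I-1 ? ·: BB|Bb
B/I-2 aff ·: bb
B/II-1 ? I-1×I-2: Bb|bb
B/II-2 un I-1×I-2: Bb
⇒ B over [I-1,I-2,II-1,II-2]: 3 consistent
P/I-1 ? ·: Pp|pp
P/I-2 ? ·: Pp|pp
P/II-1 aff I-1×I-2: pp
P/II-2 un I-1×I-2: PP|Pp
⇒ P over [I-1,I-2,II-1,II-2]: 4 consistent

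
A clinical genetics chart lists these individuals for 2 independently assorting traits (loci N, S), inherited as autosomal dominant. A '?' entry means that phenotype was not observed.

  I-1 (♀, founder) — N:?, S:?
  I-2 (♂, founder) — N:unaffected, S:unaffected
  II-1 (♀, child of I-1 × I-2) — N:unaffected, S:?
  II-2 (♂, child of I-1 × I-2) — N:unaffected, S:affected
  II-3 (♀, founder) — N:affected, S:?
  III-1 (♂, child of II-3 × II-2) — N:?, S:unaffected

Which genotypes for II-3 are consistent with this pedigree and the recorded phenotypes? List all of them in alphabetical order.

II-3 ∈ {NN Ss, NN ss, Nn Ss, Nn ss}

N/I-1 ? ·: nn|Nn
N/I-2 un ·: nn
N/II-1 un I-1×I-2: nn
N/II-2 un I-1×I-2: nn
N/II-3 aff ·: Nn|NN
N/III-1 ? II-3×II-2: nn|Nn
⇒ N over [I-1,I-2,II-1,II-2,II-3,III-1]: 6 consistent
S/I-1 ? ·: Ss|SS
S/I-2 un ·: ss
S/II-1 ? I-1×I-2: ss|Ss
S/II-2 aff I-1×I-2: Ss
S/II-3 ? ·: ss|Ss
S/III-1 un II-3×II-2: ss
⇒ S over [I-1,I-2,II-1,II-2,II-3,III-1]: 6 consistent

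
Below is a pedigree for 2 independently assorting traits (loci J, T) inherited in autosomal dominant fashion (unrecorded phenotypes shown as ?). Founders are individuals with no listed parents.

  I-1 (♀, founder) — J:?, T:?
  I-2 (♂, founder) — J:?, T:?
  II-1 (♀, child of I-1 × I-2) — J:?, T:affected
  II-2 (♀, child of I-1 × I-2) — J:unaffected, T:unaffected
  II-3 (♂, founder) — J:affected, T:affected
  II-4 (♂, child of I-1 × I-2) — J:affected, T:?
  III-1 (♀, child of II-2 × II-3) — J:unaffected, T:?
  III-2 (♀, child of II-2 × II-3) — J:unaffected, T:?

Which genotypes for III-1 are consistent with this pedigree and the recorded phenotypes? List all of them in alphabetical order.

J/I-1 ? ·: jj|Jj
J/I-2 ? ·: jj|Jj
J/II-1 ? I-1×I-2: jj|Jj|JJ
J/II-2 un I-1×I-2: jj
J/II-3 aff ·: Jj
J/II-4 aff I-1×I-2: Jj|JJ
J/III-1 un II-2×II-3: jj
J/III-2 un II-2×II-3: jj
⇒ J over [I-1,I-2,II-1,II-2,II-3,II-4,III-1,III-2]: 10 consistent
T/I-1 ? ·: tt|Tt
T/I-2 ? ·: tt|Tt
T/II-1 aff I-1×I-2: Tt|TT
T/II-2 un I-1×I-2: tt
T/II-3 aff ·: Tt|TT
T/II-4 ? I-1×I-2: tt|Tt|TT
T/III-1 ? II-2×II-3: tt|Tt
T/III-2 ? II-2×II-3: tt|Tt
⇒ T over [I-1,I-2,II-1,II-2,II-3,II-4,III-1,III-2]: 50 consistent

III-1 ∈ {jj Tt, jj tt}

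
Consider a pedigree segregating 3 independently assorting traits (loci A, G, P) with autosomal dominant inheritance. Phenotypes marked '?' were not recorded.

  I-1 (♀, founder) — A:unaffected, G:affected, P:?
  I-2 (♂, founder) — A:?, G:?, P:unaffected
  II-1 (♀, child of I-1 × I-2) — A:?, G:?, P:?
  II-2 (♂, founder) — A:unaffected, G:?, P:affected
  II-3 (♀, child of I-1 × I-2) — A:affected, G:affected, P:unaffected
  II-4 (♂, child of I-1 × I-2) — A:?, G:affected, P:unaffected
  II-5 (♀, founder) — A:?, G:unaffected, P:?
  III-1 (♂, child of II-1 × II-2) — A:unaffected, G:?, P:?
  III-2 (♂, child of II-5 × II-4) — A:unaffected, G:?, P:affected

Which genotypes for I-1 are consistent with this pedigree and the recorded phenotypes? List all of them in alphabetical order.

A/I-1 un ·: aa
A/I-2 ? ·: Aa|AA
A/II-1 ? I-1×I-2: aa|Aa
A/II-2 un ·: aa
A/II-3 aff I-1×I-2: Aa
A/II-4 ? I-1×I-2: aa|Aa
A/II-5 ? ·: aa|Aa
A/III-1 un II-1×II-2: aa
A/III-2 un II-5×II-4: aa
⇒ A over [I-1,I-2,II-1,II-2,II-3,II-4,II-5,III-1,III-2]: 10 consistent
G/I-1 aff ·: Gg|GG
G/I-2 ? ·: gg|Gg|GG
G/II-1 ? I-1×I-2: gg|Gg|GG
G/II-2 ? ·: gg|Gg|GG
G/II-3 aff I-1×I-2: Gg|GG
G/II-4 aff I-1×I-2: Gg|GG
G/II-5 un ·: gg
G/III-1 ? II-1×II-2: gg|Gg|GG
G/III-2 ? II-5×II-4: gg|Gg
⇒ G over [I-1,I-2,II-1,II-2,II-3,II-4,II-5,III-1,III-2]: 262 consistent
P/I-1 ? ·: pp|Pp
P/I-2 un ·: pp
P/II-1 ? I-1×I-2: pp|Pp
P/II-2 aff ·: Pp|PP
P/II-3 un I-1×I-2: pp
P/II-4 un I-1×I-2: pp
P/II-5 ? ·: Pp|PP
P/III-1 ? II-1×II-2: pp|Pp|PP
P/III-2 aff II-5×II-4: Pp
⇒ P over [I-1,I-2,II-1,II-2,II-3,II-4,II-5,III-1,III-2]: 22 consistent

I-1 ∈ {aa GG Pp, aa GG pp, aa Gg Pp, aa Gg pp}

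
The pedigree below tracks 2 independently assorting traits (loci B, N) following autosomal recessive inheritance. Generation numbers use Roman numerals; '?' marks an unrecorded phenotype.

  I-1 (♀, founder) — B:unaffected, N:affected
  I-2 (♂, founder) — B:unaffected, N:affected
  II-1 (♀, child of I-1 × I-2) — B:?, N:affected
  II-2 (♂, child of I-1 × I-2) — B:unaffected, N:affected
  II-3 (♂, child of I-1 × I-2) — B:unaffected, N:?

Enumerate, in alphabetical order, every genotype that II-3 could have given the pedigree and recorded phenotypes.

B/I-1 un ·: BB|Bb
B/I-2 un ·: BB|Bb
B/II-1 ? I-1×I-2: BB|Bb|bb
B/II-2 un I-1×I-2: BB|Bb
B/II-3 un I-1×I-2: BB|Bb
⇒ B over [I-1,I-2,II-1,II-2,II-3]: 29 consistent
N/I-1 aff ·: nn
N/I-2 aff ·: nn
N/II-1 aff I-1×I-2: nn
N/II-2 aff I-1×I-2: nn
N/II-3 ? I-1×I-2: nn
⇒ N over [I-1,I-2,II-1,II-2,II-3]: 1 consistent

II-3 ∈ {BB nn, Bb nn}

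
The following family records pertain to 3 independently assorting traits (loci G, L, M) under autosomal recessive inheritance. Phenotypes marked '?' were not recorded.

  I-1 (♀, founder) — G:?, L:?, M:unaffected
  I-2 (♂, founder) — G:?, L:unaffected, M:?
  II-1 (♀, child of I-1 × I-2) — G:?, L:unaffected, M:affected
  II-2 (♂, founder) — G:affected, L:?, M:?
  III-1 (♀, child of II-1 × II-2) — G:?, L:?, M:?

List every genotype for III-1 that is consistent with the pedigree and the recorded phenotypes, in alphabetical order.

G/I-1 ? ·: GG|Gg|gg
G/I-2 ? ·: GG|Gg|gg
G/II-1 ? I-1×I-2: GG|Gg|gg
G/II-2 aff ·: gg
G/III-1 ? II-1×II-2: Gg|gg
⇒ G over [I-1,I-2,II-1,II-2,III-1]: 22 consistent
L/I-1 ? ·: LL|Ll|ll
L/I-2 un ·: LL|Ll
L/II-1 un I-1×I-2: LL|Ll
L/II-2 ? ·: LL|Ll|ll
L/III-1 ? II-1×II-2: LL|Ll|ll
⇒ L over [I-1,I-2,II-1,II-2,III-1]: 51 consistent
M/I-1 un ·: Mm
M/I-2 ? ·: Mm|mm
M/II-1 aff I-1×I-2: mm
M/II-2 ? ·: MM|Mm|mm
M/III-1 ? II-1×II-2: Mm|mm
⇒ M over [I-1,I-2,II-1,II-2,III-1]: 8 consistent

III-1 ∈ {Gg LL Mm, Gg LL mm, Gg Ll Mm, Gg Ll mm, Gg ll Mm, Gg ll mm, gg LL Mm, gg LL mm, gg Ll Mm, gg Ll mm, gg ll Mm, gg ll mm}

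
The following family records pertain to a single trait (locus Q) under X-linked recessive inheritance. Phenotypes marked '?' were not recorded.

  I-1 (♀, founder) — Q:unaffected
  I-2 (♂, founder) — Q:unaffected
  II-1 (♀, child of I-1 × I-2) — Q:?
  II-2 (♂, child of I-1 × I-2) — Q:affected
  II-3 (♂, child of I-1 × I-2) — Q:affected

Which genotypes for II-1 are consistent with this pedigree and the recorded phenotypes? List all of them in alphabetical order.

Q/I-1 un ·: X^QX^q
Q/I-2 un ·: X^QY
Q/II-1 ? I-1×I-2: X^QX^Q|X^QX^q
Q/II-2 aff I-1×I-2: X^qY
Q/II-3 aff I-1×I-2: X^qY
⇒ Q over [I-1,I-2,II-1,II-2,II-3]: 2 consistent

II-1 ∈ {X^QX^Q, X^QX^q}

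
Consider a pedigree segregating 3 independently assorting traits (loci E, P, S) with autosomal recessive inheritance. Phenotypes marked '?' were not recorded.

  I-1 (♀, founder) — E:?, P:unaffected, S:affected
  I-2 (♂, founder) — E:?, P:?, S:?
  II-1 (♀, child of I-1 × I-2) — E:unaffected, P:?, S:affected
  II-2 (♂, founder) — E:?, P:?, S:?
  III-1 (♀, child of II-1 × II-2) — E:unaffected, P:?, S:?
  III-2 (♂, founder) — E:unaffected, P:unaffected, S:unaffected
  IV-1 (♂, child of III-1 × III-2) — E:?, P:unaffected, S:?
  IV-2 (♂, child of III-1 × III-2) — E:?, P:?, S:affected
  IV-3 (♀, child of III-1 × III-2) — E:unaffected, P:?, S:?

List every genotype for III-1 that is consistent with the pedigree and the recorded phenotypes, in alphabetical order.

III-1 ∈ {EE PP Ss, EE PP ss, EE Pp Ss, EE Pp ss, EE pp Ss, EE pp ss, Ee PP Ss, Ee PP ss, Ee Pp Ss, Ee Pp ss, Ee pp Ss, Ee pp ss}

E/I-1 ? ·: EE|Ee|ee
E/I-2 ? ·: EE|Ee|ee
E/II-1 un I-1×I-2: EE|Ee
E/II-2 ? ·: EE|Ee|ee
E/III-1 un II-1×II-2: EE|Ee
E/III-2 un ·: EE|Ee
E/IV-1 ? III-1×III-2: EE|Ee|ee
E/IV-2 ? III-1×III-2: EE|Ee|ee
E/IV-3 un III-1×III-2: EE|Ee
⇒ E over [I-1,I-2,II-1,II-2,III-1,III-2,IV-1,IV-2,IV-3]: 952 consistent
P/I-1 un ·: PP|Pp
P/I-2 ? ·: PP|Pp|pp
P/II-1 ? I-1×I-2: PP|Pp|pp
P/II-2 ? ·: PP|Pp|pp
P/III-1 ? II-1×II-2: PP|Pp|pp
P/III-2 un ·: PP|Pp
P/IV-1 un III-1×III-2: PP|Pp
P/IV-2 ? III-1×III-2: PP|Pp|pp
P/IV-3 ? III-1×III-2: PP|Pp|pp
⇒ P over [I-1,I-2,II-1,II-2,III-1,III-2,IV-1,IV-2,IV-3]: 934 consistent
S/I-1 aff ·: ss
S/I-2 ? ·: Ss|ss
S/II-1 aff I-1×I-2: ss
S/II-2 ? ·: SS|Ss|ss
S/III-1 ? II-1×II-2: Ss|ss
S/III-2 un ·: Ss
S/IV-1 ? III-1×III-2: SS|Ss|ss
S/IV-2 aff III-1×III-2: ss
S/IV-3 ? III-1×III-2: SS|Ss|ss
⇒ S over [I-1,I-2,II-1,II-2,III-1,III-2,IV-1,IV-2,IV-3]: 52 consistent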